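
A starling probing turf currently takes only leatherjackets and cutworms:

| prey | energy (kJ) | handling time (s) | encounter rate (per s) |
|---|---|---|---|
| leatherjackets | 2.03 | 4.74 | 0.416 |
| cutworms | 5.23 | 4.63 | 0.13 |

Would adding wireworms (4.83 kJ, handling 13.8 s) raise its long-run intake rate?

No

On leatherjackets and cutworms alone, R = ΣλE/(1+Σλh) = 1.524/3.574 = 0.4266 kJ/s.
Profitability of wireworms: 4.83/13.8 = 0.35 kJ/s.
Since 0.35 < R, time spent handling wireworms is better spent searching.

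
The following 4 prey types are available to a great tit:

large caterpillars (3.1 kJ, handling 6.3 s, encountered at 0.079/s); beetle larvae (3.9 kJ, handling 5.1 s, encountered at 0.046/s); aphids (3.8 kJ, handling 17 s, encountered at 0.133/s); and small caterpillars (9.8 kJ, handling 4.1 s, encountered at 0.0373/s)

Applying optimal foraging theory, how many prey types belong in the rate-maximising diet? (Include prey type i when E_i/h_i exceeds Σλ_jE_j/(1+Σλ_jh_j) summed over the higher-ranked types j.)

3

Rank by E/h (kJ/s): small caterpillars 2.39, beetle larvae 0.765, large caterpillars 0.492, aphids 0.224. Include each in turn until the next type's E/h falls below the running intake rate.
Rate on top 1: 0.3171. beetle larvae: 0.765 > 0.3171 → include.
Rate on top 2: 0.3927. large caterpillars: 0.492 > 0.3927 → include.
Rate on top 3: 0.419. aphids: 0.224 < 0.419 → exclude; stop.
Optimal diet: small caterpillars, beetle larvae, large caterpillars — 3 of 4 types.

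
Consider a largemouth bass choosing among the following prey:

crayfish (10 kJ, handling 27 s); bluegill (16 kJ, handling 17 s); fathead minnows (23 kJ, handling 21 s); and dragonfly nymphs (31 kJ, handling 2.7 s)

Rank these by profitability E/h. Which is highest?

In descending order of E/h:
dragonfly nymphs: 31/2.7 = 11.5 kJ/s
fathead minnows: 23/21 = 1.1 kJ/s
bluegill: 16/17 = 0.941 kJ/s
crayfish: 10/27 = 0.37 kJ/s

dragonfly nymphs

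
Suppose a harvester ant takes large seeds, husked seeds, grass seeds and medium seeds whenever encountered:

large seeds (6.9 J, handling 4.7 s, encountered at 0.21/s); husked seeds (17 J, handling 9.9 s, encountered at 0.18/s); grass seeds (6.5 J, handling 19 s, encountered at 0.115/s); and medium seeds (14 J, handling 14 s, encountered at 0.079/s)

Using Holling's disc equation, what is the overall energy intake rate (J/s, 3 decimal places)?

0.901 J/s

Energy encountered per unit search time: 0.21×6.9 + 0.18×17 + 0.115×6.5 + 0.079×14 = 6.363 J/s.
Handling time per unit search time: 0.21×4.7 + 0.18×9.9 + 0.115×19 + 0.079×14 = 6.06.
Rate = 6.363/(1 + 6.06) = 0.9012 J/s.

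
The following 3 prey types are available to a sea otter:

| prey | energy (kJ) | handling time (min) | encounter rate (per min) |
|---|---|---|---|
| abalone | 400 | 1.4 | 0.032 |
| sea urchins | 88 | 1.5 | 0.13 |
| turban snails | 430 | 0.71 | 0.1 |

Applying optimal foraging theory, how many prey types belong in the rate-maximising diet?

3

Rank by E/h (kJ/min): turban snails 606, abalone 286, sea urchins 58.7. Include each in turn until the next type's E/h falls below the running intake rate.
Rate on top 1: 40.15. abalone: 286 > 40.15 → include.
Rate on top 2: 50.01. sea urchins: 58.7 > 50.01 → include.
Optimal diet: turban snails, abalone, sea urchins — 3 of 3 types.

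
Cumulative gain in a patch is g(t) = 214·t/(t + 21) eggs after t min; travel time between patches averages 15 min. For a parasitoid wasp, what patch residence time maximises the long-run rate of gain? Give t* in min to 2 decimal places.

17.75 min

Maximise g(t)/(T+t): set derivative to zero → g'(t)(T+t) = g(t).
g'(t) = 214·21/(t + 21)². Setting 214·21/(t+21)² = 214t/[(t+21)(15+t)] gives 21(15+t) = t(t+21), so t² = 21×15 = 315.
t* = √315 = 17.75 min.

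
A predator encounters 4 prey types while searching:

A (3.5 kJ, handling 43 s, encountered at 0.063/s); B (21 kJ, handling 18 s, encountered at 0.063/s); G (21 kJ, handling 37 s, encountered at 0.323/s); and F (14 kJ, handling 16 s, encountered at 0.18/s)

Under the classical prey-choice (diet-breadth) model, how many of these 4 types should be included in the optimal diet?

2

E/h in descending order: B 1.17, F 0.875, G 0.568, A 0.0814 kJ/s. The optimal diet is the largest prefix of this list for which every included type satisfies E_i/h_i > R on the types above it.
Rate on top 1: 0.62. F: 0.875 > 0.62 → include.
Rate on top 2: 0.7665. G: 0.568 < 0.7665 → exclude; stop.
Optimal diet: B, F — 2 of 4 types.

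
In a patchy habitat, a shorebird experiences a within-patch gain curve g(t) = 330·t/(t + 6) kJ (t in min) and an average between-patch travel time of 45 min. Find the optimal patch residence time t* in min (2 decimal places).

Maximise g(t)/(T+t): set derivative to zero → g'(t)(T+t) = g(t).
g'(t) = 330·6/(t + 6)². Setting 330·6/(t+6)² = 330t/[(t+6)(45+t)] gives 6(45+t) = t(t+6), so t² = 6×45 = 270.
t* = √270 = 16.43 min.

16.43 min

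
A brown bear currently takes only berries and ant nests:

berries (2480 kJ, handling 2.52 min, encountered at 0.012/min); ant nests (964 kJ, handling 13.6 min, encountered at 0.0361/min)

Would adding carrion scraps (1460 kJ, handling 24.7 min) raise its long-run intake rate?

Yes

On berries and ant nests alone, R = ΣλE/(1+Σλh) = 64.56/1.521 = 42.44 kJ/min.
carrion scraps: E/h = 1460/24.7 = 59.11 kJ/min.
Since 59.11 > R, including carrion scraps increases the long-run rate.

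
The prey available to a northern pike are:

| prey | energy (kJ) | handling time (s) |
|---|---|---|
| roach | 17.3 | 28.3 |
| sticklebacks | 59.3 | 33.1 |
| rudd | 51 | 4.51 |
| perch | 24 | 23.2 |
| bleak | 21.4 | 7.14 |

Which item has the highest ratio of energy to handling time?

rudd

In descending order of E/h:
rudd: 51/4.51 = 11.3 kJ/s
bleak: 21.4/7.14 = 3 kJ/s
sticklebacks: 59.3/33.1 = 1.79 kJ/s
perch: 24/23.2 = 1.03 kJ/s
roach: 17.3/28.3 = 0.611 kJ/s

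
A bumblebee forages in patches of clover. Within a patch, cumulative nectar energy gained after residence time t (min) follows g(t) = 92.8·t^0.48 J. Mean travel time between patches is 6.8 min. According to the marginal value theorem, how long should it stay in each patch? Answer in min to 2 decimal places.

6.28 min

Optimal t* satisfies g'(t*) = g(t*)/(T + t*).
g'(t) = 0.48·92.8·t^-0.52. Setting 0.48·92.8·t^-0.52 = 92.8·t^0.48/(6.8+t) gives 0.48(6.8+t) = t, so 0.52·t = 0.48×6.8.
t* = 0.48×6.8/0.52 = 6.277 min.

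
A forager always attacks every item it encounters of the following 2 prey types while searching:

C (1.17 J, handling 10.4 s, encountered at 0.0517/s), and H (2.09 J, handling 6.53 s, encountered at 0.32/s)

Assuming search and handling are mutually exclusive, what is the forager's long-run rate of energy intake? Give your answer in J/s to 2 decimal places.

0.20 J/s

R = (0.0517×1.17 + 0.32×2.09) / (1 + 0.0517×10.4 + 0.32×6.53) = 0.7293/3.627 = 0.2011 J/s.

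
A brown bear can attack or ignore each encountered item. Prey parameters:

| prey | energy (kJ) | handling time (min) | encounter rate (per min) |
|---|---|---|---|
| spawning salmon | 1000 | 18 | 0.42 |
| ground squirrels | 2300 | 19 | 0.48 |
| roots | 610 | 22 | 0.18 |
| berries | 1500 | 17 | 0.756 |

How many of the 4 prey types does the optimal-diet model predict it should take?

Profitabilities (E/h, kJ/min): ground squirrels 121, berries 88.2, spawning salmon 55.6, roots 27.7. Add prey in this order while the next type's profitability exceeds the intake rate on those already taken.
Rate on top 1: 109.1. berries: 88.2 < 109.1 → exclude; stop.
Optimal diet: ground squirrels — 1 of 4 types.

1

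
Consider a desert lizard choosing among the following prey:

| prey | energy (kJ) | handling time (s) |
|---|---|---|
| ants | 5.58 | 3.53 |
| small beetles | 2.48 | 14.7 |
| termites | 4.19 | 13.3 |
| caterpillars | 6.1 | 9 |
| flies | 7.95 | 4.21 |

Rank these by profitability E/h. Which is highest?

Profitability E/h (kJ/s): ants = 5.58/3.53 = 1.58, small beetles = 2.48/14.7 = 0.169, termites = 4.19/13.3 = 0.315, caterpillars = 6.1/9 = 0.678, flies = 7.95/4.21 = 1.89.
Ranked: flies > ants > caterpillars > termites > small beetles.

flies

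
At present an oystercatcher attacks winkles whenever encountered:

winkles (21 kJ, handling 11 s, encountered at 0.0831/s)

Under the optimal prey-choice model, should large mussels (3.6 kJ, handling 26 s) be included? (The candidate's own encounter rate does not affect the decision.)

On winkles alone, R = ΣλE/(1+Σλh) = 1.745/1.914 = 0.9117 kJ/s.
large mussels: E/h = 3.6/26 = 0.1385 kJ/s.
Since 0.1385 < R, time spent handling large mussels is better spent searching.

No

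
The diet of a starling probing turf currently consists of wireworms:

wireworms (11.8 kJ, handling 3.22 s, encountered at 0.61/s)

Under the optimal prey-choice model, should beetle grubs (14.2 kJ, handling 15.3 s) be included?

No

Intake rate on the current diet: R = (0.61×11.8) / (1 + 0.61×3.22) = 7.198/2.964 = 2.428 kJ/s.
beetle grubs: E/h = 14.2/15.3 = 0.9281 kJ/s.
Since 0.9281 < R, time spent handling beetle grubs is better spent searching.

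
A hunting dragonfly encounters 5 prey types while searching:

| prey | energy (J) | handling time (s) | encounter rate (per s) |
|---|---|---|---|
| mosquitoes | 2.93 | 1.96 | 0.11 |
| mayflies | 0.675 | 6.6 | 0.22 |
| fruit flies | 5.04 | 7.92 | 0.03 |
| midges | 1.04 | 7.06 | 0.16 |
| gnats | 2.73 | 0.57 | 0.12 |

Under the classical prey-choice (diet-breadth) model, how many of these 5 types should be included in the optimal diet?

Profitabilities (E/h, J/s): gnats 4.79, mosquitoes 1.49, fruit flies 0.636, midges 0.147, mayflies 0.102. Add prey in this order while the next type's profitability exceeds the intake rate on those already taken.
Rate on top 1: 0.3066. mosquitoes: 1.49 > 0.3066 → include.
Rate on top 2: 0.5062. fruit flies: 0.636 > 0.5062 → include.
Rate on top 3: 0.5265. midges: 0.147 < 0.5265 → exclude; stop.
Optimal diet: gnats, mosquitoes, fruit flies — 3 of 5 types.

3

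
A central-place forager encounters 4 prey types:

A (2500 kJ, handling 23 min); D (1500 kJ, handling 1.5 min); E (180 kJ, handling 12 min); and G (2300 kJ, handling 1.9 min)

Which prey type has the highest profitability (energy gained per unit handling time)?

G

Profitability E/h (kJ/min): A = 2500/23 = 109, D = 1500/1.5 = 1e+03, E = 180/12 = 15, G = 2300/1.9 = 1.21e+03.
Ranked: G > D > A > E.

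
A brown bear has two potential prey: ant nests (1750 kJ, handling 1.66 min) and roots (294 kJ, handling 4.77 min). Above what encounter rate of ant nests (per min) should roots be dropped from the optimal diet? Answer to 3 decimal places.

0.037 per min

Drop roots once their profitability E₂/h₂ falls below the rate achievable on ant nests alone: E₂/h₂ = λE₁/(1 + λh₁).
Solve for λ: λE₁h₂ = E₂(1 + λh₁) → λ(E₁h₂ − E₂h₁) = E₂ → λ = E₂/(E₁h₂ − E₂h₁).
λ = 294/(1750×4.77 − 294×1.66) = 294/7859 = 0.03741 per min.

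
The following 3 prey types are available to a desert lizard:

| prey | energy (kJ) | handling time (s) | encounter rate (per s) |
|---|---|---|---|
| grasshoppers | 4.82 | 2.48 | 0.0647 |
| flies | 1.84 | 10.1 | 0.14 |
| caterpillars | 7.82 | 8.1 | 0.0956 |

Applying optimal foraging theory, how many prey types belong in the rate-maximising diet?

Rank by E/h (kJ/s): grasshoppers 1.94, caterpillars 0.965, flies 0.182. Include each in turn until the next type's E/h falls below the running intake rate.
Rate on top 1: 0.2687. caterpillars: 0.965 > 0.2687 → include.
Rate on top 2: 0.5476. flies: 0.182 < 0.5476 → exclude; stop.
Optimal diet: grasshoppers, caterpillars — 2 of 3 types.

2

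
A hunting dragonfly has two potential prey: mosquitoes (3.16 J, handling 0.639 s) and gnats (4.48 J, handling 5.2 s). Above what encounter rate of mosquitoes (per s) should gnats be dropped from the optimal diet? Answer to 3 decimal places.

0.330 per s

At the threshold, the rate on mosquitoes alone equals the profitability of gnats: λ·3.16/(1 + λ·0.639) = 4.48/5.2 = 0.8615.
Rearranging, λ(3.16 − 0.8615×0.639) = 0.8615, so λ = 0.8615/2.609 = 0.3302 per s.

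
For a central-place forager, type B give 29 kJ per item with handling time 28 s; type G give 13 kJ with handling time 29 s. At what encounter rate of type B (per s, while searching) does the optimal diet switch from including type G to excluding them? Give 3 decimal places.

Drop type G once their profitability E₂/h₂ falls below the rate achievable on type B alone: E₂/h₂ = λE₁/(1 + λh₁).
Solve for λ: λE₁h₂ = E₂(1 + λh₁) → λ(E₁h₂ − E₂h₁) = E₂ → λ = E₂/(E₁h₂ − E₂h₁).
λ = 13/(29×29 − 13×28) = 13/477 = 0.02725 per s.

0.027 per s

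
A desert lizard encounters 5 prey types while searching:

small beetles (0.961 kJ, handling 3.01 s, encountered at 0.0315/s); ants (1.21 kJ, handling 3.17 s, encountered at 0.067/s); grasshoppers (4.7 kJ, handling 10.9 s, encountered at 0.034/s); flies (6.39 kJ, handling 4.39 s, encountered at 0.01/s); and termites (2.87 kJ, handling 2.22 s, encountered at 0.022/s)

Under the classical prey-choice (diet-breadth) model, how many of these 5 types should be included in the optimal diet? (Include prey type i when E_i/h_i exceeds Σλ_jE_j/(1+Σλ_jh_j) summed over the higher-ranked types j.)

Profitabilities (E/h, kJ/s): flies 1.46, termites 1.29, grasshoppers 0.431, ants 0.382, small beetles 0.319. Add prey in this order while the next type's profitability exceeds the intake rate on those already taken.
Rate on top 1: 0.06121. termites: 1.29 > 0.06121 → include.
Rate on top 2: 0.1163. grasshoppers: 0.431 > 0.1163 → include.
Rate on top 3: 0.196. ants: 0.382 > 0.196 → include.
Rate on top 4: 0.2196. small beetles: 0.319 > 0.2196 → include.
Optimal diet: flies, termites, grasshoppers, ants, small beetles — 5 of 5 types.

5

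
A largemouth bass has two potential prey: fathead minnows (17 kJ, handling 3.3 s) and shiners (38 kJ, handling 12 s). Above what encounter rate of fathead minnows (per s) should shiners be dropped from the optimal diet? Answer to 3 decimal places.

At the threshold, the rate on fathead minnows alone equals the profitability of shiners: λ·17/(1 + λ·3.3) = 38/12 = 3.167.
Rearranging, λ(17 − 3.167×3.3) = 3.167, so λ = 3.167/6.55 = 0.4835 per s.

0.483 per s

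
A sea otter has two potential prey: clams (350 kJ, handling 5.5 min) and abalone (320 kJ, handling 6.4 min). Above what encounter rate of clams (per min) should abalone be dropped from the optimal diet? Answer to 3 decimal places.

The zero-one rule: include abalone iff E₂/h₂ > λE₁/(1+λh₁). Equality gives the switch point.
λE₁h₂ = E₂ + λE₂h₁ ⇒ λ = E₂/(E₁h₂ − E₂h₁) = 320/(2240 − 1760) = 0.6667 per min.

0.667 per min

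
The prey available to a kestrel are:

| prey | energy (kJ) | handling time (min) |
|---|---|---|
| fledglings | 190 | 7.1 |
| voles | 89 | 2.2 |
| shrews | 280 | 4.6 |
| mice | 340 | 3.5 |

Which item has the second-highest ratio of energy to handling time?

In descending order of E/h:
mice: 340/3.5 = 97.1 kJ/min
shrews: 280/4.6 = 60.9 kJ/min
voles: 89/2.2 = 40.5 kJ/min
fledglings: 190/7.1 = 26.8 kJ/min

shrews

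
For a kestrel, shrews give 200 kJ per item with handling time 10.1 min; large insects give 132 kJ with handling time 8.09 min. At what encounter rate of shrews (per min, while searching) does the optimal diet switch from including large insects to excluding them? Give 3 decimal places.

0.463 per min

Drop large insects once their profitability E₂/h₂ falls below the rate achievable on shrews alone: E₂/h₂ = λE₁/(1 + λh₁).
Solve for λ: λE₁h₂ = E₂(1 + λh₁) → λ(E₁h₂ − E₂h₁) = E₂ → λ = E₂/(E₁h₂ − E₂h₁).
λ = 132/(200×8.09 − 132×10.1) = 132/284.8 = 0.4635 per min.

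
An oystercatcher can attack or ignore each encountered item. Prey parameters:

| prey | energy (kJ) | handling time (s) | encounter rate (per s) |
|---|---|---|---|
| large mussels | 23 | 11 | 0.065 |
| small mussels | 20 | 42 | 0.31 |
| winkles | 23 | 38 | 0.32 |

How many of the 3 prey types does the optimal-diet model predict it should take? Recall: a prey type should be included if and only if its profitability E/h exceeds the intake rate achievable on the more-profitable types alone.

Profitabilities (E/h, kJ/s): large mussels 2.09, winkles 0.605, small mussels 0.476. Add prey in this order while the next type's profitability exceeds the intake rate on those already taken.
Rate on top 1: 0.8717. winkles: 0.605 < 0.8717 → exclude; stop.
Optimal diet: large mussels — 1 of 3 types.

1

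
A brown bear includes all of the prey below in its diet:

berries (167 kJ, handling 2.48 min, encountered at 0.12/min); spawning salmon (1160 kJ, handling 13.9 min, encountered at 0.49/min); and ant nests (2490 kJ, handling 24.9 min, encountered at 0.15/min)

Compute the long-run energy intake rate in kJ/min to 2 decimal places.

81.22 kJ/min

Energy encountered per unit search time: 0.12×167 + 0.49×1160 + 0.15×2490 = 961.9 kJ/min.
Handling time per unit search time: 0.12×2.48 + 0.49×13.9 + 0.15×24.9 = 10.84.
Rate = 961.9/(1 + 10.84) = 81.22 kJ/min.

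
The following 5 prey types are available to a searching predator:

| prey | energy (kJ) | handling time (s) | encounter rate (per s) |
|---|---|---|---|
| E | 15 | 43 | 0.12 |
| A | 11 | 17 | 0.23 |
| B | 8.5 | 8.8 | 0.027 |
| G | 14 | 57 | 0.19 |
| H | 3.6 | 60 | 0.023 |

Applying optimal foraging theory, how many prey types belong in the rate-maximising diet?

Rank by E/h (kJ/s): B 0.966, A 0.647, E 0.349, G 0.246, H 0.06. Include each in turn until the next type's E/h falls below the running intake rate.
Rate on top 1: 0.1854. A: 0.647 > 0.1854 → include.
Rate on top 2: 0.5361. E: 0.349 < 0.5361 → exclude; stop.
Optimal diet: B, A — 2 of 5 types.

2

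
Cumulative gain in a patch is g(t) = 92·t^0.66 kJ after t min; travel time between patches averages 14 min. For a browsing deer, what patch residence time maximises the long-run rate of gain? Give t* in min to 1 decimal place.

27.2 min

Maximise g(t)/(T+t): set derivative to zero → g'(t)(T+t) = g(t).
g'(t) = 0.66·92·t^-0.34. Setting 0.66·92·t^-0.34 = 92·t^0.66/(14+t) gives 0.66(14+t) = t, so 0.34·t = 0.66×14.
t* = 0.66×14/0.34 = 27.18 min.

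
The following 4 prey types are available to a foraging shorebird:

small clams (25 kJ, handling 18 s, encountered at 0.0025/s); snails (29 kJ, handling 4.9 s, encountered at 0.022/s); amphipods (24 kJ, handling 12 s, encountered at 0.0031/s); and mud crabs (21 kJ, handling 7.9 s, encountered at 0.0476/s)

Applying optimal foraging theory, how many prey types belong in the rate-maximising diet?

Rank by E/h (kJ/s): snails 5.92, mud crabs 2.66, amphipods 2, small clams 1.39. Include each in turn until the next type's E/h falls below the running intake rate.
Rate on top 1: 0.5759. mud crabs: 2.66 > 0.5759 → include.
Rate on top 2: 1.104. amphipods: 2 > 1.104 → include.
Rate on top 3: 1.126. small clams: 1.39 > 1.126 → include.
Optimal diet: snails, mud crabs, amphipods, small clams — 4 of 4 types.

4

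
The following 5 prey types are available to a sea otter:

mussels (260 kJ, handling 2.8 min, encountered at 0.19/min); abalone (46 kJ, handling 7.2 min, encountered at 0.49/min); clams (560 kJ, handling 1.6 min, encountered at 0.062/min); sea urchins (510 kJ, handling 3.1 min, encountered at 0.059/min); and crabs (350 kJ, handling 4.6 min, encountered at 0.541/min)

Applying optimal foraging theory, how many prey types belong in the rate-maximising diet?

E/h in descending order: clams 350, sea urchins 165, mussels 92.9, crabs 76.1, abalone 6.39 kJ/min. The optimal diet is the largest prefix of this list for which every included type satisfies E_i/h_i > R on the types above it.
Rate on top 1: 31.59. sea urchins: 165 > 31.59 → include.
Rate on top 2: 50.55. mussels: 92.9 > 50.55 → include.
Rate on top 3: 62.96. crabs: 76.1 > 62.96 → include.
Rate on top 4: 70.55. abalone: 6.39 < 70.55 → exclude; stop.
Optimal diet: clams, sea urchins, mussels, crabs — 4 of 5 types.

4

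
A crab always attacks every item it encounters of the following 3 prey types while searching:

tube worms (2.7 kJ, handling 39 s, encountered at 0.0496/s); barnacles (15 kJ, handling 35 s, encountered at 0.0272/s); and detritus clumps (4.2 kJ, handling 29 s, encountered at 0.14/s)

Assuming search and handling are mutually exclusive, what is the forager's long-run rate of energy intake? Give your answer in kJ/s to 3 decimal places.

0.142 kJ/s

R = (0.0496×2.7 + 0.0272×15 + 0.14×4.2) / (1 + 0.0496×39 + 0.0272×35 + 0.14×29) = 1.13/7.946 = 0.1422 kJ/s.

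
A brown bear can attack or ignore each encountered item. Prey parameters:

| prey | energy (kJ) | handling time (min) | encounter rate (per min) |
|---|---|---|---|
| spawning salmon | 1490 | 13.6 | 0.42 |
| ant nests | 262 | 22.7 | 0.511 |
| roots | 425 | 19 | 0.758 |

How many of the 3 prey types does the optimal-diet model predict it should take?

Profitabilities (E/h, kJ/min): spawning salmon 110, roots 22.4, ant nests 11.5. Add prey in this order while the next type's profitability exceeds the intake rate on those already taken.
Rate on top 1: 93.24. roots: 22.4 < 93.24 → exclude; stop.
Optimal diet: spawning salmon — 1 of 3 types.

1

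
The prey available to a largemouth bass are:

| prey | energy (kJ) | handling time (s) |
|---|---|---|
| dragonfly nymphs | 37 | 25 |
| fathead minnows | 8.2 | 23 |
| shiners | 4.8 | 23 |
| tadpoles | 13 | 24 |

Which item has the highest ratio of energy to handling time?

Profitability E/h (kJ/s): dragonfly nymphs = 37/25 = 1.48, fathead minnows = 8.2/23 = 0.357, shiners = 4.8/23 = 0.209, tadpoles = 13/24 = 0.542.
Ranked: dragonfly nymphs > tadpoles > fathead minnows > shiners.

dragonfly nymphs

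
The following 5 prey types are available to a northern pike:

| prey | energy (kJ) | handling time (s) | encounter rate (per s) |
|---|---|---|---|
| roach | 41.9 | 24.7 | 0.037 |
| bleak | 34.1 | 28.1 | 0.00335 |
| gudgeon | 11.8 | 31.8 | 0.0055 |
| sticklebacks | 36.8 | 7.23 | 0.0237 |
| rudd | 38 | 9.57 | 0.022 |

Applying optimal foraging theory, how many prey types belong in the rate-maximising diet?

Rank by E/h (kJ/s): sticklebacks 5.09, rudd 3.97, roach 1.7, bleak 1.21, gudgeon 0.371. Include each in turn until the next type's E/h falls below the running intake rate.
Rate on top 1: 0.7446. rudd: 3.97 > 0.7446 → include.
Rate on top 2: 1.236. roach: 1.7 > 1.236 → include.
Rate on top 3: 1.419. bleak: 1.21 < 1.419 → exclude; stop.
Optimal diet: sticklebacks, rudd, roach — 3 of 5 types.

3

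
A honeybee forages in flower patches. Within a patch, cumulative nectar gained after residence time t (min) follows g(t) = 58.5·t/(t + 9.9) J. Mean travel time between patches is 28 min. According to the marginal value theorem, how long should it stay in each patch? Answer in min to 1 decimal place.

16.6 min

Optimal t* satisfies g'(t*) = g(t*)/(T + t*).
g'(t) = 58.5·9.9/(t + 9.9)². Setting 58.5·9.9/(t+9.9)² = 58.5t/[(t+9.9)(28+t)] gives 9.9(28+t) = t(t+9.9), so t² = 9.9×28 = 277.2.
t* = √277.2 = 16.65 min.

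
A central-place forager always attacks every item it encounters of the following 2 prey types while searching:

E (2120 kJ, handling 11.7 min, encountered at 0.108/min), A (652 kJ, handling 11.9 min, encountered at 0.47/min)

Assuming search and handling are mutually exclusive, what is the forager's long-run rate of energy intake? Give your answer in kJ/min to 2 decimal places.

68.15 kJ/min

R = Σλ_iE_i / (1 + Σλ_ih_i)
Numerator: 0.108×2120 + 0.47×652 = 535.4
Denominator: 1 + 0.108×11.7 + 0.47×11.9 = 7.857
R = 535.4/7.857 = 68.15 kJ/min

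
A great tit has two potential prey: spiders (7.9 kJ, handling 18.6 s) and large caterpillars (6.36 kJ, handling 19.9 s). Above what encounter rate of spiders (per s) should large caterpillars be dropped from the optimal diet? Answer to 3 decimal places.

0.163 per s

The zero-one rule: include large caterpillars iff E₂/h₂ > λE₁/(1+λh₁). Equality gives the switch point.
λE₁h₂ = E₂ + λE₂h₁ ⇒ λ = E₂/(E₁h₂ − E₂h₁) = 6.36/(157.2 − 118.3) = 0.1634 per s.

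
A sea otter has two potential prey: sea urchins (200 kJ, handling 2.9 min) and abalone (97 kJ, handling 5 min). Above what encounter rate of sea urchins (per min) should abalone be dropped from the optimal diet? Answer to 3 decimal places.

0.135 per min

Drop abalone once their profitability E₂/h₂ falls below the rate achievable on sea urchins alone: E₂/h₂ = λE₁/(1 + λh₁).
Solve for λ: λE₁h₂ = E₂(1 + λh₁) → λ(E₁h₂ − E₂h₁) = E₂ → λ = E₂/(E₁h₂ − E₂h₁).
λ = 97/(200×5 − 97×2.9) = 97/718.7 = 0.135 per min.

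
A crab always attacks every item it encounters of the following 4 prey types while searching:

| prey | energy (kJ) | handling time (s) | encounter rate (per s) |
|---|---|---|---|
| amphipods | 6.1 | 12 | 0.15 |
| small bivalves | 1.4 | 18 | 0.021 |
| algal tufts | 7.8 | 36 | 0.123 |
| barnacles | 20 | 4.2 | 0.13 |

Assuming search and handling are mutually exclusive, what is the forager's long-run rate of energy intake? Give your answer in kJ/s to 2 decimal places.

0.55 kJ/s

R = Σλ_iE_i / (1 + Σλ_ih_i)
Numerator: 0.15×6.1 + 0.021×1.4 + 0.123×7.8 + 0.13×20 = 4.504
Denominator: 1 + 0.15×12 + 0.021×18 + 0.123×36 + 0.13×4.2 = 8.152
R = 4.504/8.152 = 0.5525 kJ/s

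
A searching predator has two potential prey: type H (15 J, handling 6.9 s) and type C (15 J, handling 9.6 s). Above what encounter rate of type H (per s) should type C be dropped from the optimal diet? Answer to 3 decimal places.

At the threshold, the rate on type H alone equals the profitability of type C: λ·15/(1 + λ·6.9) = 15/9.6 = 1.562.
Rearranging, λ(15 − 1.562×6.9) = 1.562, so λ = 1.562/4.219 = 0.3704 per s.

0.370 per s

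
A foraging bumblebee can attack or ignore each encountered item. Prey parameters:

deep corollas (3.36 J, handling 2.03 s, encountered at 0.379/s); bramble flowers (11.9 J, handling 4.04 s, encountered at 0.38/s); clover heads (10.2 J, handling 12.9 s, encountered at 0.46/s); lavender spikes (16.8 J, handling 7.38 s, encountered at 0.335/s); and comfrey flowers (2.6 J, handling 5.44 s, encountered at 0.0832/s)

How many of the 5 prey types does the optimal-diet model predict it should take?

Profitabilities (E/h, J/s): bramble flowers 2.95, lavender spikes 2.28, deep corollas 1.66, clover heads 0.791, comfrey flowers 0.478. Add prey in this order while the next type's profitability exceeds the intake rate on those already taken.
Rate on top 1: 1.784. lavender spikes: 2.28 > 1.784 → include.
Rate on top 2: 2.027. deep corollas: 1.66 < 2.027 → exclude; stop.
Optimal diet: bramble flowers, lavender spikes — 2 of 5 types.

2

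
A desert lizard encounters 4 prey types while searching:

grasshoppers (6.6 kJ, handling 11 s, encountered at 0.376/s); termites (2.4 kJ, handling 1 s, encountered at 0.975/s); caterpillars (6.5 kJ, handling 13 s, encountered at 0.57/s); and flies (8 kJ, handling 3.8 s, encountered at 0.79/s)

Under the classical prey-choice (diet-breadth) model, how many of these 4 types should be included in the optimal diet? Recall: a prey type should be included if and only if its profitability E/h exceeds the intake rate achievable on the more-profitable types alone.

2

Rank by E/h (kJ/s): termites 2.4, flies 2.11, grasshoppers 0.6, caterpillars 0.5. Include each in turn until the next type's E/h falls below the running intake rate.
Rate on top 1: 1.185. flies: 2.11 > 1.185 → include.
Rate on top 2: 1.74. grasshoppers: 0.6 < 1.74 → exclude; stop.
Optimal diet: termites, flies — 2 of 4 types.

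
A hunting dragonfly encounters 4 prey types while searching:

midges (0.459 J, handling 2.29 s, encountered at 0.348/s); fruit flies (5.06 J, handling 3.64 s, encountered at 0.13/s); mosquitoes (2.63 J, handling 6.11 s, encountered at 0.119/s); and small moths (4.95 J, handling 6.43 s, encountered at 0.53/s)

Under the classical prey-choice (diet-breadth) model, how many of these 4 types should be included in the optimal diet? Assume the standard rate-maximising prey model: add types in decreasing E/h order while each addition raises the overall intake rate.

E/h in descending order: fruit flies 1.39, small moths 0.77, mosquitoes 0.43, midges 0.2 J/s. The optimal diet is the largest prefix of this list for which every included type satisfies E_i/h_i > R on the types above it.
Rate on top 1: 0.4465. small moths: 0.77 > 0.4465 → include.
Rate on top 2: 0.6722. mosquitoes: 0.43 < 0.6722 → exclude; stop.
Optimal diet: fruit flies, small moths — 2 of 4 types.

2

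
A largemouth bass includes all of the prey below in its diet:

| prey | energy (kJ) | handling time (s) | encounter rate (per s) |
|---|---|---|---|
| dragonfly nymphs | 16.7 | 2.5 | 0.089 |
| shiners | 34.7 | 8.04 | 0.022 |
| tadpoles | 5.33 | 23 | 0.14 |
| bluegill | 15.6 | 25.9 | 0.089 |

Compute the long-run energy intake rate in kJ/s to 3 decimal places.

R = Σλ_iE_i / (1 + Σλ_ih_i)
Numerator: 0.089×16.7 + 0.022×34.7 + 0.14×5.33 + 0.089×15.6 = 4.384
Denominator: 1 + 0.089×2.5 + 0.022×8.04 + 0.14×23 + 0.089×25.9 = 6.924
R = 4.384/6.924 = 0.6332 kJ/s

0.633 kJ/s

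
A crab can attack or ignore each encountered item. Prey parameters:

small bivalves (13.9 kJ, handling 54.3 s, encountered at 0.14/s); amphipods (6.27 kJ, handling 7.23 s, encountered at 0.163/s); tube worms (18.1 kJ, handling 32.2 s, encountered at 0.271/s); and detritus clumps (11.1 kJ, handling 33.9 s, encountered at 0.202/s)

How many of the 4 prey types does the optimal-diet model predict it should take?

2

E/h in descending order: amphipods 0.867, tube worms 0.562, detritus clumps 0.327, small bivalves 0.256 kJ/s. The optimal diet is the largest prefix of this list for which every included type satisfies E_i/h_i > R on the types above it.
Rate on top 1: 0.4691. tube worms: 0.562 > 0.4691 → include.
Rate on top 2: 0.5435. detritus clumps: 0.327 < 0.5435 → exclude; stop.
Optimal diet: amphipods, tube worms — 2 of 4 types.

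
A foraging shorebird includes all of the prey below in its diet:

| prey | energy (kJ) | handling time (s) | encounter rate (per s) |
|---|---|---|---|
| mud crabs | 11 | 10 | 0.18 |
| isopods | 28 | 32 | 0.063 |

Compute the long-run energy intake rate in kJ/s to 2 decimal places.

0.78 kJ/s

R = Σλ_iE_i / (1 + Σλ_ih_i)
Numerator: 0.18×11 + 0.063×28 = 3.744
Denominator: 1 + 0.18×10 + 0.063×32 = 4.816
R = 3.744/4.816 = 0.7774 kJ/s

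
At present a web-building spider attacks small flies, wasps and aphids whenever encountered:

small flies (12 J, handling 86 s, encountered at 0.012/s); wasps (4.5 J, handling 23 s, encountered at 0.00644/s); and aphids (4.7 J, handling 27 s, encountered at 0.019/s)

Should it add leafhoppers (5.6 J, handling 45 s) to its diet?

Intake rate on the current diet: R = (0.012×12 + 0.00644×4.5 + 0.019×4.7) / (1 + 0.012×86 + 0.00644×23 + 0.019×27) = 0.2623/2.693 = 0.09739 J/s.
Profitability of leafhoppers: 5.6/45 = 0.1244 J/s.
0.1244 > 0.09739, so adding leafhoppers raises the average — include it.

Yes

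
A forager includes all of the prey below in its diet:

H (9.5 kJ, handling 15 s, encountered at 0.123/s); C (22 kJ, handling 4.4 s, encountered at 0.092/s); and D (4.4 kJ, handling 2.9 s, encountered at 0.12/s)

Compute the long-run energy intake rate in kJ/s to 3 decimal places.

R = Σλ_iE_i / (1 + Σλ_ih_i)
Numerator: 0.123×9.5 + 0.092×22 + 0.12×4.4 = 3.72
Denominator: 1 + 0.123×15 + 0.092×4.4 + 0.12×2.9 = 3.598
R = 3.72/3.598 = 1.034 kJ/s

1.034 kJ/s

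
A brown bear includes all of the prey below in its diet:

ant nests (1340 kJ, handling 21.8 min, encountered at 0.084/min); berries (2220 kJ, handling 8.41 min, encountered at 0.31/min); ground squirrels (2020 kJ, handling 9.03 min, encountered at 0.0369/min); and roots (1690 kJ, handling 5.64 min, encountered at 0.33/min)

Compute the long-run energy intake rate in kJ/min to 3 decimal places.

187.744 kJ/min

R = Σλ_iE_i / (1 + Σλ_ih_i)
Numerator: 0.084×1340 + 0.31×2220 + 0.0369×2020 + 0.33×1690 = 1433
Denominator: 1 + 0.084×21.8 + 0.31×8.41 + 0.0369×9.03 + 0.33×5.64 = 7.633
R = 1433/7.633 = 187.7 kJ/min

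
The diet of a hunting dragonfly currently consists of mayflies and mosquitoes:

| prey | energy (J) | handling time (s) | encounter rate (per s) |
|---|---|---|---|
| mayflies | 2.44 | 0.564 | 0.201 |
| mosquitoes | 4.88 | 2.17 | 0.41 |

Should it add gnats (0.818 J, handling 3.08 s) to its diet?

No

On mayflies and mosquitoes alone, R = ΣλE/(1+Σλh) = 2.491/2.003 = 1.244 J/s.
gnats: E/h = 0.818/3.08 = 0.2656 J/s.
Since 0.2656 < R, time spent handling gnats is better spent searching.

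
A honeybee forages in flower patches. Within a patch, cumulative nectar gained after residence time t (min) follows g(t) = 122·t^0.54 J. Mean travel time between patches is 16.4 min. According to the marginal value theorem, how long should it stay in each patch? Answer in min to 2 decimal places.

By the marginal value theorem, leave when the instantaneous gain rate g'(t) equals the habitat-wide average g(t)/(T + t).
g'(t) = 0.54·122·t^-0.46. Setting 0.54·122·t^-0.46 = 122·t^0.54/(16.4+t) gives 0.54(16.4+t) = t, so 0.46·t = 0.54×16.4.
t* = 0.54×16.4/0.46 = 19.25 min.

19.25 min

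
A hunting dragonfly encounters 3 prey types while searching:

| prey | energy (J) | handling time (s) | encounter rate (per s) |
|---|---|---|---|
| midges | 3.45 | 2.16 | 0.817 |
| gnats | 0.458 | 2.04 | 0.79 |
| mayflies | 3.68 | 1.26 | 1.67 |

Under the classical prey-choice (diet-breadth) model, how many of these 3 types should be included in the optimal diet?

1

E/h in descending order: mayflies 2.92, midges 1.6, gnats 0.225 J/s. The optimal diet is the largest prefix of this list for which every included type satisfies E_i/h_i > R on the types above it.
Rate on top 1: 1.98. midges: 1.6 < 1.98 → exclude; stop.
Optimal diet: mayflies — 1 of 3 types.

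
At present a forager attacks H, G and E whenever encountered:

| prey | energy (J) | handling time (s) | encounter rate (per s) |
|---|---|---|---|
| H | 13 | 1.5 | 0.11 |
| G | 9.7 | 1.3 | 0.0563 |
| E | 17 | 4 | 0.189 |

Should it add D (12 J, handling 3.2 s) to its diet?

Intake rate on the current diet: R = (0.11×13 + 0.0563×9.7 + 0.189×17) / (1 + 0.11×1.5 + 0.0563×1.3 + 0.189×4) = 5.189/1.994 = 2.602 J/s.
Profitability of D: 12/3.2 = 3.75 J/s.
3.75 > 2.602, so adding D raises the average — include it.

Yes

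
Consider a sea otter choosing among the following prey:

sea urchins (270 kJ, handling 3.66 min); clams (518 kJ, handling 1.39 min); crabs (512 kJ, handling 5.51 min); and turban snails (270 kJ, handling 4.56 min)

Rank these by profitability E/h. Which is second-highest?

crabs

In descending order of E/h:
clams: 518/1.39 = 373 kJ/min
crabs: 512/5.51 = 92.9 kJ/min
sea urchins: 270/3.66 = 73.8 kJ/min
turban snails: 270/4.56 = 59.2 kJ/min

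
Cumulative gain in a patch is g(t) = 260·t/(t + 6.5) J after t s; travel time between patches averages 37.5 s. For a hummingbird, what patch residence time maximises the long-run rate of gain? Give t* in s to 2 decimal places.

15.61 s

Optimal t* satisfies g'(t*) = g(t*)/(T + t*).
g'(t) = 260·6.5/(t + 6.5)². Setting 260·6.5/(t+6.5)² = 260t/[(t+6.5)(37.5+t)] gives 6.5(37.5+t) = t(t+6.5), so t² = 6.5×37.5 = 243.8.
t* = √243.8 = 15.61 s.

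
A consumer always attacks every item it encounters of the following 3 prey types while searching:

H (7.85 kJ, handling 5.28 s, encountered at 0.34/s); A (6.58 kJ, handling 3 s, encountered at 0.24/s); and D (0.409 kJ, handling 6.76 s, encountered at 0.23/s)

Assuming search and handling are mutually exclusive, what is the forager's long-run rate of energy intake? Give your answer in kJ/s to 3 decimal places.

R = Σλ_iE_i / (1 + Σλ_ih_i)
Numerator: 0.34×7.85 + 0.24×6.58 + 0.23×0.409 = 4.342
Denominator: 1 + 0.34×5.28 + 0.24×3 + 0.23×6.76 = 5.07
R = 4.342/5.07 = 0.8565 kJ/s

0.856 kJ/s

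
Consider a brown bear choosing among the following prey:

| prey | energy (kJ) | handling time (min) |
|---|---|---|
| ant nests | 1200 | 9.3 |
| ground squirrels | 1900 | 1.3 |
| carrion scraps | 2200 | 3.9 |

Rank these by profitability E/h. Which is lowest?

In descending order of E/h:
ground squirrels: 1900/1.3 = 1.46e+03 kJ/min
carrion scraps: 2200/3.9 = 564 kJ/min
ant nests: 1200/9.3 = 129 kJ/min

ant nests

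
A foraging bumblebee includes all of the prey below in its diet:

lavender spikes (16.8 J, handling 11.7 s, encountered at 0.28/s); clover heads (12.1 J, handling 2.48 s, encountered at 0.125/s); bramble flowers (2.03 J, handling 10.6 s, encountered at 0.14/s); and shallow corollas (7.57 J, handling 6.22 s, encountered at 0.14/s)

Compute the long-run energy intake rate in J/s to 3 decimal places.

Energy encountered per unit search time: 0.28×16.8 + 0.125×12.1 + 0.14×2.03 + 0.14×7.57 = 7.561 J/s.
Handling time per unit search time: 0.28×11.7 + 0.125×2.48 + 0.14×10.6 + 0.14×6.22 = 5.941.
Rate = 7.561/(1 + 5.941) = 1.089 J/s.

1.089 J/s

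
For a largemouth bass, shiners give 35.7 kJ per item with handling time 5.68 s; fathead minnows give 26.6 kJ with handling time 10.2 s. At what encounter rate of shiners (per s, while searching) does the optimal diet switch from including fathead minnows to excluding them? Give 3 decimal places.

0.125 per s

The zero-one rule: include fathead minnows iff E₂/h₂ > λE₁/(1+λh₁). Equality gives the switch point.
λE₁h₂ = E₂ + λE₂h₁ ⇒ λ = E₂/(E₁h₂ − E₂h₁) = 26.6/(364.1 − 151.1) = 0.1249 per s.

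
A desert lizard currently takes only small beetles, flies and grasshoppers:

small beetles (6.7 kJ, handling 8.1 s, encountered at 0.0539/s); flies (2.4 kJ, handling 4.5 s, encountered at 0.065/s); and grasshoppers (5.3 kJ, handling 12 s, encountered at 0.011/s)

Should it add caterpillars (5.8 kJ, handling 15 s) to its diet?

Yes

Intake rate on the current diet: R = (0.0539×6.7 + 0.065×2.4 + 0.011×5.3) / (1 + 0.0539×8.1 + 0.065×4.5 + 0.011×12) = 0.5754/1.861 = 0.3092 kJ/s.
caterpillars: E/h = 5.8/15 = 0.3867 kJ/s.
0.3867 > 0.3092, so adding caterpillars raises the average — include it.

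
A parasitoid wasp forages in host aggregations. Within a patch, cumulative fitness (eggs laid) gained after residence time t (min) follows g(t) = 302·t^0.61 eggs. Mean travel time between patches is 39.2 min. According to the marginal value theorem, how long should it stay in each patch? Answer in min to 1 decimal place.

61.3 min

By the marginal value theorem, leave when the instantaneous gain rate g'(t) equals the habitat-wide average g(t)/(T + t).
g'(t) = 0.61·302·t^-0.39. Setting 0.61·302·t^-0.39 = 302·t^0.61/(39.2+t) gives 0.61(39.2+t) = t, so 0.39·t = 0.61×39.2.
t* = 0.61×39.2/0.39 = 61.31 min.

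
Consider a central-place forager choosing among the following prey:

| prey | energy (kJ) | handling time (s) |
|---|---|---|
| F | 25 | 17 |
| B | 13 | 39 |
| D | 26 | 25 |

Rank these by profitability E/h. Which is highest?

F

In descending order of E/h:
F: 25/17 = 1.47 kJ/s
D: 26/25 = 1.04 kJ/s
B: 13/39 = 0.333 kJ/s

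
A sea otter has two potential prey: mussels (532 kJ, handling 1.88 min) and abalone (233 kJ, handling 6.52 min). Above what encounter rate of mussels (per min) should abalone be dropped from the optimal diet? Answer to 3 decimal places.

0.077 per min

At the threshold, the rate on mussels alone equals the profitability of abalone: λ·532/(1 + λ·1.88) = 233/6.52 = 35.74.
Rearranging, λ(532 − 35.74×1.88) = 35.74, so λ = 35.74/464.8 = 0.07688 per min.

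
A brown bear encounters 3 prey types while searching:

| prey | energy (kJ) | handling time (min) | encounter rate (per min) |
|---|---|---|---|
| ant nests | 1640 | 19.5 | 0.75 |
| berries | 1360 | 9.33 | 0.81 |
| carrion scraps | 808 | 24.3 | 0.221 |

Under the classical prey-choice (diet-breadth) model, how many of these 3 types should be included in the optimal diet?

1

Rank by E/h (kJ/min): berries 146, ant nests 84.1, carrion scraps 33.3. Include each in turn until the next type's E/h falls below the running intake rate.
Rate on top 1: 128.7. ant nests: 84.1 < 128.7 → exclude; stop.
Optimal diet: berries — 1 of 3 types.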